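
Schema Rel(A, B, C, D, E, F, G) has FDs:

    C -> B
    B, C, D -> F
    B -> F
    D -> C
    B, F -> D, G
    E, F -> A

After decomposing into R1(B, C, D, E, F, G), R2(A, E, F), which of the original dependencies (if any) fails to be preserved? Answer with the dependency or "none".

C → B lies within R1.
B, C, D → F lies within R1.
B → F lies within R1.
D → C lies within R1.
B, F → D, G lies within R1.
E, F → A lies within R2.
Every dependency is enforceable on the fragments, so the decomposition is dependency-preserving.

none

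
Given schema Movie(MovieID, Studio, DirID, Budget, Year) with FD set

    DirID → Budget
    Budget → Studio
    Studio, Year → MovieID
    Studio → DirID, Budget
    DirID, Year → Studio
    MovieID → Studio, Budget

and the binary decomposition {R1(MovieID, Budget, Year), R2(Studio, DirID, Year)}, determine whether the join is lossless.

Common attributes: R1 ∩ R2 = {Year}.
No dependency enlarges {Year}, so (Year)⁺ = {Year}.
The closure contains neither all of R1 = {MovieID, Budget, Year} nor all of R2 = {Studio, DirID, Year}, so the common attributes are not a superkey of either fragment. The join is lossy.

No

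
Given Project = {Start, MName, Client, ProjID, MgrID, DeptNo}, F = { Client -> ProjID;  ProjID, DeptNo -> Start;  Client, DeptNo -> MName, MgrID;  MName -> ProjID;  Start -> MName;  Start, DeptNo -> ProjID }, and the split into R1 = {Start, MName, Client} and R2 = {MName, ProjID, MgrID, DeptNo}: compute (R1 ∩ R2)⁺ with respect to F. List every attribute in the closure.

MName, ProjID

R1 ∩ R2 = {MName}.
MName → ProjID applies, adding ProjID
Closure: {MName, ProjID}.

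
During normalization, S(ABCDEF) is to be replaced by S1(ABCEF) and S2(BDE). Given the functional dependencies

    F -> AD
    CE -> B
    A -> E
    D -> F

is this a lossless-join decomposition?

Common attributes: S1 ∩ S2 = {BE}.
No dependency enlarges {BE}, so (BE)⁺ = {BE}.
The closure contains neither all of S1 = {ABCEF} nor all of S2 = {BDE}, so the common attributes are not a superkey of either fragment. The join is lossy.

No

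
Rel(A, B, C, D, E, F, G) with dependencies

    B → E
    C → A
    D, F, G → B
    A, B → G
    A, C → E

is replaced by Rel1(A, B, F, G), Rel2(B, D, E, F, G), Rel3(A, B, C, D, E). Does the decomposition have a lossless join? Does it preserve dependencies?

lossy but dependency-preserving

Lossless test (chase): Rows 1 and 2 agree on B; apply B→E and equate their E entries. Rows 1 and 3 agree on A, B; apply A, B→G and equate their G entries. No row becomes fully distinguished — the join is lossy.
Dependency preservation: every FD's attributes lie within a single fragment, so each can be enforced locally — preserved.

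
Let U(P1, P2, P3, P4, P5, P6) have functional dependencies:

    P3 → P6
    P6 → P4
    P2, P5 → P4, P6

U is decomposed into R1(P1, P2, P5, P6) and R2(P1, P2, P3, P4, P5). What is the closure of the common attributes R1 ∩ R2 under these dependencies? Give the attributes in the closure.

P1, P2, P4, P5, P6

R1 ∩ R2 = {P1, P2, P5}.
P2, P5 → P4, P6 applies, adding P4, P6
Closure: {P1, P2, P4, P5, P6}.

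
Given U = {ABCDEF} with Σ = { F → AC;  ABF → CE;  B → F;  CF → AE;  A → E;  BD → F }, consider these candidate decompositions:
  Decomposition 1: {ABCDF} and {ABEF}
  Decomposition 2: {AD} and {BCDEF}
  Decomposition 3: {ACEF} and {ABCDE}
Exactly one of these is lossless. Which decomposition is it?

Decomposition 1: common = {ABF}, closure = {ABCEF} → lossless.
Decomposition 2: common = {D}, closure = {D} → lossy.
Decomposition 3: common = {ACE}, closure = {ACE} → lossy.

Decomposition 1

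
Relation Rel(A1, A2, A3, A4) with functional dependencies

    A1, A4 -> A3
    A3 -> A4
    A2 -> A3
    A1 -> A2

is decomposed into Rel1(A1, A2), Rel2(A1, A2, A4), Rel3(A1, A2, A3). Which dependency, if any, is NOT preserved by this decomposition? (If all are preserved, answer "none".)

A3 -> A4

Check A3 → A4: no single fragment contains all of {A3, A4}, and the restricted closure of {A3} across the fragments never reaches {A4}.
A1, A4 → A3 is preserved.
A2 → A3 is preserved.
A1 → A2 is preserved.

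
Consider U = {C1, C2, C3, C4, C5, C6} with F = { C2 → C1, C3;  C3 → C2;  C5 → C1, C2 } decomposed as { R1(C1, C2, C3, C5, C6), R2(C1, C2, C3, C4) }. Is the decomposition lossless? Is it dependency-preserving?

lossy but dependency-preserving

Lossless test: (C1, C2, C3)⁺ = {C1, C2, C3}, which is a superkey of neither fragment — lossy.
Dependency preservation: every FD's attributes lie within a single fragment, so each can be enforced locally — preserved.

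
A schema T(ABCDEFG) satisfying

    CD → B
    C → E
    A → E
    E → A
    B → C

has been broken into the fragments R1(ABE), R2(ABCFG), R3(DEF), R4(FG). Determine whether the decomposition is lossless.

No

Chase test. Columns are ABCDEFG; row i has aⱼ where attribute j ∈ Ri, else bᵢⱼ.
Initial tableau (one row per fragment):
  row 1: a1 a2 b13 b14 a5 b16 b17
  row 2: a1 a2 a3 b24 b25 a6 a7
  row 3: b31 b32 b33 a4 a5 a6 b37
  row 4: b41 b42 b43 b44 b45 a6 a7
Rows 1 and 2 agree on A; apply A→E and equate their E entries.
Rows 1 and 3 agree on E; apply E→A and equate their A entries.
Rows 1 and 2 agree on B; apply B→C and equate their C entries.
No row becomes fully distinguished — the join is lossy.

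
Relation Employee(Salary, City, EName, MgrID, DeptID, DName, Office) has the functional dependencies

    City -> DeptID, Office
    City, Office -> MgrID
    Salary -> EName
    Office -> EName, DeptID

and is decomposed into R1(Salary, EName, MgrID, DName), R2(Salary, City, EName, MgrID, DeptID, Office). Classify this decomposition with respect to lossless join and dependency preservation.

Lossless test: (Salary, EName, MgrID)⁺ = {Salary, EName, MgrID}, which is a superkey of neither fragment — lossy.
Dependency preservation: every FD's attributes lie within a single fragment, so each can be enforced locally — preserved.

lossy but dependency-preserving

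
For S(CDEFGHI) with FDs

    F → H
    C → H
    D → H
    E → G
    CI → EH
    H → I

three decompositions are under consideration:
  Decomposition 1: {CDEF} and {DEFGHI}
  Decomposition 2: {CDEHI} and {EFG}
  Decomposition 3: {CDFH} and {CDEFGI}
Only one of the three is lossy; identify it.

Decomposition 1: common = {DEF}, closure = {DEFGHI} → lossless.
Decomposition 2: common = {E}, closure = {EG} → lossy.
Decomposition 3: common = {CDF}, closure = {CDEFGHI} → lossless.

Decomposition 2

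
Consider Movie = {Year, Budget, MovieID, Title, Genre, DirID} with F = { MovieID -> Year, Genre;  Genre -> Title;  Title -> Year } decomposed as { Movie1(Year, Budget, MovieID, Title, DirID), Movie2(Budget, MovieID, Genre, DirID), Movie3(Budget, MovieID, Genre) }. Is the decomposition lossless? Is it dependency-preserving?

lossless but not dependency-preserving

Lossless test (chase): Rows 1 and 2 agree on MovieID; apply MovieID→Year, Genre and equate their Year, Genre entries. Rows 1 and 3 agree on MovieID; apply MovieID→Year, Genre and equate their Year, Genre entries. Rows 1 and 2 agree on Genre; apply Genre→Title and equate their Title entries. Rows 1 and 3 agree on Genre; apply Genre→Title and equate their Title entries. Row 1 is now all distinguished symbols — the join is lossless.
Dependency preservation: the restricted closure of {Genre} across the fragments never reaches {Title}, so Genre → Title cannot be enforced without a join — not preserved.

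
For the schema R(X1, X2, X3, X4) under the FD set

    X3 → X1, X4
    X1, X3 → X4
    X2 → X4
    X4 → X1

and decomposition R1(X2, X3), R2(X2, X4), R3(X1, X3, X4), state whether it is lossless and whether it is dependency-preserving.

Lossless test (chase): Rows 1 and 3 agree on X3; apply X3→X1, X4 and equate their X1, X4 entries. Rows 1 and 2 agree on X4; apply X4→X1 and equate their X1 entries. Row 1 is now all distinguished symbols — the join is lossless.
Dependency preservation: every FD's attributes lie within a single fragment, so each can be enforced locally — preserved.

lossless and dependency-preserving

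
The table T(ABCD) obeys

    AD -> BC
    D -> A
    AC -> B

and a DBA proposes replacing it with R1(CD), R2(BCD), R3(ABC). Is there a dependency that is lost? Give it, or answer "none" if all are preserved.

Check D → A: no single fragment contains all of {AD}, and the restricted closure of {D} across the fragments never reaches {A}.
AD → BC is preserved.
AC → B is preserved.

D -> A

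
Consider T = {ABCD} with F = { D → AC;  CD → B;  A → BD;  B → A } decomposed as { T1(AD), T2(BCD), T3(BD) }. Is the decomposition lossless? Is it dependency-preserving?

Lossless test (chase): Rows 1 and 2 agree on D; apply D→AC and equate their AC entries. Rows 1 and 3 agree on D; apply D→AC and equate their AC entries. Rows 1 and 2 agree on CD; apply CD→B and equate their B entries. Row 1 is now all distinguished symbols — the join is lossless.
Dependency preservation: D → AC; A → BD; B → A are not contained in any single fragment, but the restricted closure of each left-hand side across the fragments still reaches the right-hand side; the remaining FDs each lie inside some fragment. All dependencies are preserved.

lossless and dependency-preserving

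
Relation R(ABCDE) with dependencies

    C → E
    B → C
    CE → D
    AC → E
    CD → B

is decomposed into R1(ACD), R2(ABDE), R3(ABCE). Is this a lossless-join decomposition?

Yes

Chase test. Columns are ABCDE; row i has aⱼ where attribute j ∈ Ri, else bᵢⱼ.
Initial tableau (one row per fragment):
  row 1: a1 b12 a3 a4 b15
  row 2: a1 a2 b23 a4 a5
  row 3: a1 a2 a3 b34 a5
Rows 1 and 3 agree on C; apply C→E and equate their E entries.
Rows 2 and 3 agree on B; apply B→C and equate their C entries.
Rows 1 and 3 agree on CE; apply CE→D and equate their D entries.
Rows 1 and 2 agree on CD; apply CD→B and equate their B entries.
Row 1 is now all distinguished symbols — the join is lossless.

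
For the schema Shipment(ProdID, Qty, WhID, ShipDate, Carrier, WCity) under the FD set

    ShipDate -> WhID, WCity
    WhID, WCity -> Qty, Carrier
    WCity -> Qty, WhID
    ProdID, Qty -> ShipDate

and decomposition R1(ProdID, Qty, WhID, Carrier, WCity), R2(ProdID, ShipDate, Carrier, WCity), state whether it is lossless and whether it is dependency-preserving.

Lossless test: (ProdID, Carrier, WCity)⁺ = {ProdID, Qty, WhID, ShipDate, Carrier, WCity}, which contains all of one fragment — lossless.
Dependency preservation: ShipDate → WhID, WCity; ProdID, Qty → ShipDate are not contained in any single fragment, but the restricted closure of each left-hand side across the fragments still reaches the right-hand side; the remaining FDs each lie inside some fragment. All dependencies are preserved.

lossless and dependency-preserving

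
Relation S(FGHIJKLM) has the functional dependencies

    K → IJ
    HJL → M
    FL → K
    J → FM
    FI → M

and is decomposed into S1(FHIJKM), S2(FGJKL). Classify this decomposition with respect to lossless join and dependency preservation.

lossy but dependency-preserving

Lossless test: (FJK)⁺ = {FIJKM}, which is a superkey of neither fragment — lossy.
Dependency preservation: HJL → M is not contained in any single fragment, but the restricted closure of its left-hand side across the fragments still reaches the right-hand side; the remaining FDs each lie inside some fragment. All dependencies are preserved.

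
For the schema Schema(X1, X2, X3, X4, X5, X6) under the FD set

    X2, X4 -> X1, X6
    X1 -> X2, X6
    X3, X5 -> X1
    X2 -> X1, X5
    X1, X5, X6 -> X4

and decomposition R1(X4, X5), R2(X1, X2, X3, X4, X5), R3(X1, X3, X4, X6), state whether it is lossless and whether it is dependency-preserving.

lossless and dependency-preserving

Lossless test (chase): Rows 2 and 3 agree on X1; apply X1→X2, X6 and equate their X2, X6 entries. Rows 2 and 3 agree on X2; apply X2→X1, X5 and equate their X1, X5 entries. Row 2 is now all distinguished symbols — the join is lossless.
Dependency preservation: X2, X4 → X1, X6; X1 → X2, X6; X1, X5, X6 → X4 are not contained in any single fragment, but the restricted closure of each left-hand side across the fragments still reaches the right-hand side; the remaining FDs each lie inside some fragment. All dependencies are preserved.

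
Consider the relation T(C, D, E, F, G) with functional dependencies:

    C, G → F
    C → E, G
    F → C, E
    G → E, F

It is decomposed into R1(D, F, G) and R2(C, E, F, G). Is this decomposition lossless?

Common attributes: R1 ∩ R2 = {F, G}.
Closure of {F, G}: F → C, E applies, adding C, E. So (F, G)⁺ = {C, E, F, G}.
This closure contains every attribute of R2, so R1 ∩ R2 → R2. The join is lossless.

Yes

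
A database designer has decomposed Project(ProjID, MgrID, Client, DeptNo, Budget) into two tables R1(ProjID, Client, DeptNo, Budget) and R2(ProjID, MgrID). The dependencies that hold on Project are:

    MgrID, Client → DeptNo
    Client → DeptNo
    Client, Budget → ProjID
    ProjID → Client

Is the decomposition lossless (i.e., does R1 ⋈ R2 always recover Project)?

Common attributes: R1 ∩ R2 = {ProjID}.
Closure of {ProjID}: ProjID → Client applies, adding Client; Client → DeptNo applies, adding DeptNo. So (ProjID)⁺ = {ProjID, Client, DeptNo}.
The closure contains neither all of R1 = {ProjID, Client, DeptNo, Budget} nor all of R2 = {ProjID, MgrID}, so the common attributes are not a superkey of either fragment. The join is lossy.

No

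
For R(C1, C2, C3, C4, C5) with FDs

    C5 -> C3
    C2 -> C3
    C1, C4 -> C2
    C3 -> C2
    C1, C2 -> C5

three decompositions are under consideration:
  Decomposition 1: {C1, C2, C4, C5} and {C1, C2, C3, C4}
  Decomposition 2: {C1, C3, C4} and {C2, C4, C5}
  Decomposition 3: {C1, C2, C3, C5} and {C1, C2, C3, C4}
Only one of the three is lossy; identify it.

Decomposition 1: common = {C1, C2, C4}, closure = {C1, C2, C3, C4, C5} → lossless.
Decomposition 2: common = {C4}, closure = {C4} → lossy.
Decomposition 3: common = {C1, C2, C3}, closure = {C1, C2, C3, C5} → lossless.

Decomposition 2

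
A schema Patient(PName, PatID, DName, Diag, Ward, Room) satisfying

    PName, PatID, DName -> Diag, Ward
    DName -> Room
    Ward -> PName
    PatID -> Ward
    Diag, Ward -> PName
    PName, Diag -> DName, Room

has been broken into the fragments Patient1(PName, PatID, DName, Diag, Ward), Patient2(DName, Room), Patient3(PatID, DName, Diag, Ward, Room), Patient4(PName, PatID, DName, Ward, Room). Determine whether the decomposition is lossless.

Chase test. Columns are PName, PatID, DName, Diag, Ward, Room; row i has aⱼ where attribute j ∈ Patienti, else bᵢⱼ.
Initial tableau (one row per fragment):
  row 1: a1 a2 a3 a4 a5 b16
  row 2: b21 b22 a3 b24 b25 a6
  row 3: b31 a2 a3 a4 a5 a6
  row 4: a1 a2 a3 b44 a5 a6
Rows 1 and 4 agree on PName, PatID, DName; apply PName, PatID, DName→Diag, Ward and equate their Diag, Ward entries.
Rows 1 and 2 agree on DName; apply DName→Room and equate their Room entries.
Rows 1 and 3 agree on Ward; apply Ward→PName and equate their PName entries.
Row 1 is now all distinguished symbols — the join is lossless.

Yes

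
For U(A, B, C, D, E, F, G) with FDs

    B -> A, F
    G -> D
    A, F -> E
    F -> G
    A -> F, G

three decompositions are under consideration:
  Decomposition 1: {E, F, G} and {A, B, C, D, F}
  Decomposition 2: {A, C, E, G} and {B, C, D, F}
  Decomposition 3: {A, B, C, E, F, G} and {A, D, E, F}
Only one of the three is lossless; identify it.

Decomposition 1: common = {F}, closure = {D, F, G} → lossy.
Decomposition 2: common = {C}, closure = {C} → lossy.
Decomposition 3: common = {A, E, F}, closure = {A, D, E, F, G} → lossless.

Decomposition 3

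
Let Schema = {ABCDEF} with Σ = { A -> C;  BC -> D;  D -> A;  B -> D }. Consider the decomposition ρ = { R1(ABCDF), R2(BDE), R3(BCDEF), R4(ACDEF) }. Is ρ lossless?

Chase test. Columns are ABCDEF; row i has aⱼ where attribute j ∈ Ri, else bᵢⱼ.
Initial tableau (one row per fragment):
  row 1: a1 a2 a3 a4 b15 a6
  row 2: b21 a2 b23 a4 a5 b26
  row 3: b31 a2 a3 a4 a5 a6
  row 4: a1 b42 a3 a4 a5 a6
Rows 1 and 2 agree on D; apply D→A and equate their A entries.
Rows 1 and 3 agree on D; apply D→A and equate their A entries.
Rows 1 and 2 agree on A; apply A→C and equate their C entries.
Row 3 is now all distinguished symbols — the join is lossless.

Yes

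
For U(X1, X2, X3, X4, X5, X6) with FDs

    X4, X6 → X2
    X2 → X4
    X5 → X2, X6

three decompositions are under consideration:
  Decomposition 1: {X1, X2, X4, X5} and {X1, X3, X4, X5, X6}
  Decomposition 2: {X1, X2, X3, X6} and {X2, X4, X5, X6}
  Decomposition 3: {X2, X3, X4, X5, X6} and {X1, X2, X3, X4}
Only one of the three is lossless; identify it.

Decomposition 1

Decomposition 1: common = {X1, X4, X5}, closure = {X1, X2, X4, X5, X6} → lossless.
Decomposition 2: common = {X2, X6}, closure = {X2, X4, X6} → lossy.
Decomposition 3: common = {X2, X3, X4}, closure = {X2, X3, X4} → lossy.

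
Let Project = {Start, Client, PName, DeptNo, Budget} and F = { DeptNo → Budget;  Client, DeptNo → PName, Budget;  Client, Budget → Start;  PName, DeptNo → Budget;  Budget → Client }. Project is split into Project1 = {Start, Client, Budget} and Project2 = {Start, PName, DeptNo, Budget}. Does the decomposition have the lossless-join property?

Yes

Common attributes: Project1 ∩ Project2 = {Start, Budget}.
Closure of {Start, Budget}: Budget → Client applies, adding Client. So (Start, Budget)⁺ = {Start, Client, Budget}.
This closure contains every attribute of Project1, so Project1 ∩ Project2 → Project1. The join is lossless.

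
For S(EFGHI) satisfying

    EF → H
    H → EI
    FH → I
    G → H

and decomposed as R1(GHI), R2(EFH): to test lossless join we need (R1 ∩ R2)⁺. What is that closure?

EHI

R1 ∩ R2 = {H}.
H → EI applies, adding EI
Closure: {EHI}.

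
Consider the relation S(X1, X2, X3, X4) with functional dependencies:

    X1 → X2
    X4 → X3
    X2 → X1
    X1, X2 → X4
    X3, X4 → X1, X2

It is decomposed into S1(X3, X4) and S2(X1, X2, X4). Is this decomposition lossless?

Yes

Common attributes: S1 ∩ S2 = {X4}.
Closure of {X4}: X4 → X3 applies, adding X3; X3, X4 → X1, X2 applies, adding X1, X2. So (X4)⁺ = {X1, X2, X3, X4}.
This closure contains every attribute of S1, so S1 ∩ S2 → S1. The join is lossless.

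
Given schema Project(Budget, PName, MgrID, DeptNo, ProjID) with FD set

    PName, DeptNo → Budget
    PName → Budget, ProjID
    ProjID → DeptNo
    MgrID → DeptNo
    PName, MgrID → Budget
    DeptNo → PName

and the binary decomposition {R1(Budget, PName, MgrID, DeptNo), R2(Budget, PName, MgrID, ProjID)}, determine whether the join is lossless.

Common attributes: R1 ∩ R2 = {Budget, PName, MgrID}.
Closure of {Budget, PName, MgrID}: PName → Budget, ProjID applies, adding ProjID; ProjID → DeptNo applies, adding DeptNo. So (Budget, PName, MgrID)⁺ = {Budget, PName, MgrID, DeptNo, ProjID}.
This closure contains every attribute of R1, so R1 ∩ R2 → R1. The join is lossless.

Yes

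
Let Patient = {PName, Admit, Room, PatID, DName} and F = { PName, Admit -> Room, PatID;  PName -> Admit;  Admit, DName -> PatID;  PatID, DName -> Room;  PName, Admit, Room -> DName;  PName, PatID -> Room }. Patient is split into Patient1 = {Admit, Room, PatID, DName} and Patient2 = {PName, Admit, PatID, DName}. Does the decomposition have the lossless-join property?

Common attributes: Patient1 ∩ Patient2 = {Admit, PatID, DName}.
Closure of {Admit, PatID, DName}: PatID, DName → Room applies, adding Room. So (Admit, PatID, DName)⁺ = {Admit, Room, PatID, DName}.
This closure contains every attribute of Patient1, so Patient1 ∩ Patient2 → Patient1. The join is lossless.

Yes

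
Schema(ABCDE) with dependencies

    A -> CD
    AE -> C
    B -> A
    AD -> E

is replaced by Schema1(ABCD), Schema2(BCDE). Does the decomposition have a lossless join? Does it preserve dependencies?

lossless but not dependency-preserving

Lossless test: (BCD)⁺ = {ABCDE}, which contains all of one fragment — lossless.
Dependency preservation: the restricted closure of {AD} across the fragments never reaches {E}, so AD → E cannot be enforced without a join — not preserved.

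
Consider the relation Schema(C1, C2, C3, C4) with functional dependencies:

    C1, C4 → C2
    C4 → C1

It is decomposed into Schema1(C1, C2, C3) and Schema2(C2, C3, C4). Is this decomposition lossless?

Common attributes: Schema1 ∩ Schema2 = {C2, C3}.
No dependency enlarges {C2, C3}, so (C2, C3)⁺ = {C2, C3}.
The closure contains neither all of Schema1 = {C1, C2, C3} nor all of Schema2 = {C2, C3, C4}, so the common attributes are not a superkey of either fragment. The join is lossy.

No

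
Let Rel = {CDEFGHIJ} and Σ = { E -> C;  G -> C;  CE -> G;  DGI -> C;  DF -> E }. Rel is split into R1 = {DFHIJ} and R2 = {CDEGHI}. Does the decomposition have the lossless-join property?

Common attributes: R1 ∩ R2 = {DHI}.
No dependency enlarges {DHI}, so (DHI)⁺ = {DHI}.
The closure contains neither all of R1 = {DFHIJ} nor all of R2 = {CDEGHI}, so the common attributes are not a superkey of either fragment. The join is lossy.

No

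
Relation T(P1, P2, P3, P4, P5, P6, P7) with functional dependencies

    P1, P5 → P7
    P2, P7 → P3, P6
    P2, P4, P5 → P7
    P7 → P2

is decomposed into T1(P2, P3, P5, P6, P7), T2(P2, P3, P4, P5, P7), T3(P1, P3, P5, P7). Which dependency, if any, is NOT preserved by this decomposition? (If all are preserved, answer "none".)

none

P1, P5 → P7 lies within T3.
P2, P7 → P3, P6 lies within T1.
P2, P4, P5 → P7 lies within T2.
P7 → P2 lies within T1.
Every dependency is enforceable on the fragments, so the decomposition is dependency-preserving.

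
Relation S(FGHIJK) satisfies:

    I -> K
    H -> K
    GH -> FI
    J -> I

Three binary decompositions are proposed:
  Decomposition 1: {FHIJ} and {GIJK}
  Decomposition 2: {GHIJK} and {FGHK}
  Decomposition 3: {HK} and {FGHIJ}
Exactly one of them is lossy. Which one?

Decomposition 1: common = {IJ}, closure = {IJK} → lossy.
Decomposition 2: common = {GHK}, closure = {FGHIK} → lossless.
Decomposition 3: common = {H}, closure = {HK} → lossless.

Decomposition 1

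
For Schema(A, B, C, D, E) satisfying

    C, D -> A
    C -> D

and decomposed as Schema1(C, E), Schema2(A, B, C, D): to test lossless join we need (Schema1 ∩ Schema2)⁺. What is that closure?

A, C, D

Schema1 ∩ Schema2 = {C}.
C → D applies, adding D
C, D → A applies, adding A
Closure: {A, C, D}.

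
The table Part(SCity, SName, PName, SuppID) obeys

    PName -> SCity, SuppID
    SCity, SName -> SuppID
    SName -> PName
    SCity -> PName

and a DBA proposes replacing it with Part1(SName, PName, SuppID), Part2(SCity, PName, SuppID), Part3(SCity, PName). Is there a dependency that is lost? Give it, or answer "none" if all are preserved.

none

PName → SCity, SuppID lies within Part2.
SCity, SName → SuppID: restricted closure across fragments reaches SuppID.
SName → PName lies within Part1.
SCity → PName lies within Part2.
Every dependency is enforceable on the fragments, so the decomposition is dependency-preserving.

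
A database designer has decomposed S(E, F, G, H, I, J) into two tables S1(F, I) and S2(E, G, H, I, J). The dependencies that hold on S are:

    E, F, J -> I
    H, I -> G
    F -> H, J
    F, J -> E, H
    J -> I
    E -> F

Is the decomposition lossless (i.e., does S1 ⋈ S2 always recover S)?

Common attributes: S1 ∩ S2 = {I}.
No dependency enlarges {I}, so (I)⁺ = {I}.
The closure contains neither all of S1 = {F, I} nor all of S2 = {E, G, H, I, J}, so the common attributes are not a superkey of either fragment. The join is lossy.

No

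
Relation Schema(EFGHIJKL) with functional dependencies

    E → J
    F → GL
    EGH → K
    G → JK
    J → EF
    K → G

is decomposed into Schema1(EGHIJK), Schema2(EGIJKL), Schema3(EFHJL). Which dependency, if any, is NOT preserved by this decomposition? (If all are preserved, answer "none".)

none

E → J lies within Schema1.
F → GL: restricted closure across fragments reaches GL.
EGH → K lies within Schema1.
G → JK lies within Schema1.
J → EF lies within Schema3.
K → G lies within Schema1.
Every dependency is enforceable on the fragments, so the decomposition is dependency-preserving.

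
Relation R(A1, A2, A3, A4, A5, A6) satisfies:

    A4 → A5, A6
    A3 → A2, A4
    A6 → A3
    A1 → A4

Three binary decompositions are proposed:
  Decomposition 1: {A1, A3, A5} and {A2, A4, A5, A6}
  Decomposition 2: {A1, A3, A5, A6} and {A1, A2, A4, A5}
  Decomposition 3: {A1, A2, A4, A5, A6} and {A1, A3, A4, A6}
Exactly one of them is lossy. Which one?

Decomposition 1: common = {A5}, closure = {A5} → lossy.
Decomposition 2: common = {A1, A5}, closure = {A1, A2, A3, A4, A5, A6} → lossless.
Decomposition 3: common = {A1, A4, A6}, closure = {A1, A2, A3, A4, A5, A6} → lossless.

Decomposition 1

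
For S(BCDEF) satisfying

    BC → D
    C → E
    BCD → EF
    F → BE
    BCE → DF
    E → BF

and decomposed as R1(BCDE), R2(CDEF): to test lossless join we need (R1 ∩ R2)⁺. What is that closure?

R1 ∩ R2 = {CDE}.
E → BF applies, adding BF
Closure: {BCDEF}.

BCDEF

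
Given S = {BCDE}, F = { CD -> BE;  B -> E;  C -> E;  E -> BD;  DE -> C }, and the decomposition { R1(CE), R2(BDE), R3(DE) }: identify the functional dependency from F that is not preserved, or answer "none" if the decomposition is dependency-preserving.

none

CD → BE: restricted closure across fragments reaches BE.
B → E lies within R2.
C → E lies within R1.
E → BD lies within R2.
DE → C: restricted closure across fragments reaches C.
Every dependency is enforceable on the fragments, so the decomposition is dependency-preserving.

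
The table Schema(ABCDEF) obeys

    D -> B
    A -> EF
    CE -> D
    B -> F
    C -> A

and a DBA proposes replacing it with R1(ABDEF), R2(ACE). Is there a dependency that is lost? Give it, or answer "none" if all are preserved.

Check CE → D: no single fragment contains all of {CDE}, and the restricted closure of {CE} across the fragments never reaches {D}.
D → B is preserved.
A → EF is preserved.
B → F is preserved.
C → A is preserved.

CE -> D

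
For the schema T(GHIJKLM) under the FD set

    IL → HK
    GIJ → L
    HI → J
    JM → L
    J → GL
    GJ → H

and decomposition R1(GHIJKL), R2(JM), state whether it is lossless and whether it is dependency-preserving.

Lossless test: (J)⁺ = {GHJL}, which is a superkey of neither fragment — lossy.
Dependency preservation: JM → L is not contained in any single fragment, but the restricted closure of its left-hand side across the fragments still reaches the right-hand side; the remaining FDs each lie inside some fragment. All dependencies are preserved.

lossy but dependency-preserving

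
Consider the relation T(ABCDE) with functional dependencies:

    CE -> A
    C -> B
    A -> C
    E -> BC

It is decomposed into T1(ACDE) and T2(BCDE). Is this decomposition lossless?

Common attributes: T1 ∩ T2 = {CDE}.
Closure of {CDE}: CE → A applies, adding A; C → B applies, adding B. So (CDE)⁺ = {ABCDE}.
This closure contains every attribute of T1, so T1 ∩ T2 → T1. The join is lossless.

Yes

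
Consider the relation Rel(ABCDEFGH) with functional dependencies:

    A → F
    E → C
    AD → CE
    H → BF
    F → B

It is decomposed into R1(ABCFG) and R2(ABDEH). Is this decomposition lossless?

No

Common attributes: R1 ∩ R2 = {AB}.
Closure of {AB}: A → F applies, adding F. So (AB)⁺ = {ABF}.
The closure contains neither all of R1 = {ABCFG} nor all of R2 = {ABDEH}, so the common attributes are not a superkey of either fragment. The join is lossy.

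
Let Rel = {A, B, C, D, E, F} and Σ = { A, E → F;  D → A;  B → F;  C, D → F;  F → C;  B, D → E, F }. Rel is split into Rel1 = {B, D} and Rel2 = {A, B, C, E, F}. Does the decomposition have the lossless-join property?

Common attributes: Rel1 ∩ Rel2 = {B}.
Closure of {B}: B → F applies, adding F; F → C applies, adding C. So (B)⁺ = {B, C, F}.
The closure contains neither all of Rel1 = {B, D} nor all of Rel2 = {A, B, C, E, F}, so the common attributes are not a superkey of either fragment. The join is lossy.

No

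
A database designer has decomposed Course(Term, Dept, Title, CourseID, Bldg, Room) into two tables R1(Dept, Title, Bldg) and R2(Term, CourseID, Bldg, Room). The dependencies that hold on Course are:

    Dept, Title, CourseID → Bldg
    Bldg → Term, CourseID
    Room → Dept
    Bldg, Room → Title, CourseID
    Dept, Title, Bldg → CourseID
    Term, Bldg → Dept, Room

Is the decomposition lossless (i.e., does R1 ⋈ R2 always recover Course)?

Common attributes: R1 ∩ R2 = {Bldg}.
Closure of {Bldg}: Bldg → Term, CourseID applies, adding Term, CourseID; Term, Bldg → Dept, Room applies, adding Dept, Room; Bldg, Room → Title, CourseID applies, adding Title. So (Bldg)⁺ = {Term, Dept, Title, CourseID, Bldg, Room}.
This closure contains every attribute of R1, so R1 ∩ R2 → R1. The join is lossless.

Yes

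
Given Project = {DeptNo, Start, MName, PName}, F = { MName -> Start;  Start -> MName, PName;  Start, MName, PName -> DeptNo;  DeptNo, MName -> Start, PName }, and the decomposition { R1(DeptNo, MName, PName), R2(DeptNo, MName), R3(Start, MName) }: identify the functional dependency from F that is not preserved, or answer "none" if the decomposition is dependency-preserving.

MName → Start lies within R3.
Start → MName, PName: restricted closure across fragments reaches MName, PName.
Start, MName, PName → DeptNo: restricted closure across fragments reaches DeptNo.
DeptNo, MName → Start, PName: restricted closure across fragments reaches Start, PName.
Every dependency is enforceable on the fragments, so the decomposition is dependency-preserving.

none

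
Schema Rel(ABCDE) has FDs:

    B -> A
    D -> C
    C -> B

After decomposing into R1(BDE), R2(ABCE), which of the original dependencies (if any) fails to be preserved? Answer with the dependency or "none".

Check D → C: no single fragment contains all of {CD}, and the restricted closure of {D} across the fragments never reaches {C}.
B → A is preserved.
C → B is preserved.

D -> C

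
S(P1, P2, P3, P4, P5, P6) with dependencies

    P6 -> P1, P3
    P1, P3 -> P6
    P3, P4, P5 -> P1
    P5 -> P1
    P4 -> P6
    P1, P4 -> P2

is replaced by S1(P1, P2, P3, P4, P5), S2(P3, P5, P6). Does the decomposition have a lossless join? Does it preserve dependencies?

Lossless test: (P3, P5)⁺ = {P1, P3, P5, P6}, which contains all of one fragment — lossless.
Dependency preservation: the restricted closure of {P6} across the fragments never reaches {P1, P3}, so P6 → P1, P3 cannot be enforced without a join — not preserved.

lossless but not dependency-preserving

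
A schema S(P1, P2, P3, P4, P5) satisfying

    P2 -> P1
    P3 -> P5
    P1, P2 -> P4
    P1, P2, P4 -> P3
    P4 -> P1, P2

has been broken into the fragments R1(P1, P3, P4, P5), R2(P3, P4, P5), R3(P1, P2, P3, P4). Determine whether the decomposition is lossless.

Yes

Chase test. Columns are P1, P2, P3, P4, P5; row i has aⱼ where attribute j ∈ Ri, else bᵢⱼ.
Initial tableau (one row per fragment):
  row 1: a1 b12 a3 a4 a5
  row 2: b21 b22 a3 a4 a5
  row 3: a1 a2 a3 a4 b35
Rows 1 and 3 agree on P3; apply P3→P5 and equate their P5 entries.
Rows 1 and 2 agree on P4; apply P4→P1, P2 and equate their P1, P2 entries.
Rows 1 and 3 agree on P4; apply P4→P1, P2 and equate their P1, P2 entries.
Row 1 is now all distinguished symbols — the join is lossless.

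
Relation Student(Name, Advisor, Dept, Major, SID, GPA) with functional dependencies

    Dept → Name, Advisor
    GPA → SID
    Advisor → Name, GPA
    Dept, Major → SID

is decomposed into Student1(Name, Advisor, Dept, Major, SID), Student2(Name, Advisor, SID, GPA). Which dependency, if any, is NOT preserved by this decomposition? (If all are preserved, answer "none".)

none

Dept → Name, Advisor lies within Student1.
GPA → SID lies within Student2.
Advisor → Name, GPA lies within Student2.
Dept, Major → SID lies within Student1.
Every dependency is enforceable on the fragments, so the decomposition is dependency-preserving.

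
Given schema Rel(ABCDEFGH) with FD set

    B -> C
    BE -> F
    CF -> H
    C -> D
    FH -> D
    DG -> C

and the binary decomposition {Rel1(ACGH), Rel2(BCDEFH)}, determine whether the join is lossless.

Common attributes: Rel1 ∩ Rel2 = {CH}.
Closure of {CH}: C → D applies, adding D. So (CH)⁺ = {CDH}.
The closure contains neither all of Rel1 = {ACGH} nor all of Rel2 = {BCDEFH}, so the common attributes are not a superkey of either fragment. The join is lossy.

No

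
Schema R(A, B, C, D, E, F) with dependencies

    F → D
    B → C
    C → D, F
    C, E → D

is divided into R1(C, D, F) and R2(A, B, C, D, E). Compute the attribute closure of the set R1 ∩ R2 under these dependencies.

C, D, F

R1 ∩ R2 = {C, D}.
C → D, F applies, adding F
Closure: {C, D, F}.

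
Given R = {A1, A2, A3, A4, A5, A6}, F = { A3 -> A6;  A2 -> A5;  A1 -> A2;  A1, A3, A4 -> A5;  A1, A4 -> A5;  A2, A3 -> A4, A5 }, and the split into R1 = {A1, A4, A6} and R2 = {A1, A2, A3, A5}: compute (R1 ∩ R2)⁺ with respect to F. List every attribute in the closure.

A1, A2, A5

R1 ∩ R2 = {A1}.
A1 → A2 applies, adding A2
A2 → A5 applies, adding A5
Closure: {A1, A2, A5}.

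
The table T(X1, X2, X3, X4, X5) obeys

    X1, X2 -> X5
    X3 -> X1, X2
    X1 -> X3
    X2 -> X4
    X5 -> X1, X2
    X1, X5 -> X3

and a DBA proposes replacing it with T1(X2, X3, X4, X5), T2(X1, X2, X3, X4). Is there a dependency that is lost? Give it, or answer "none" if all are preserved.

X1, X2 → X5: restricted closure across fragments reaches X5.
X3 → X1, X2 lies within T2.
X1 → X3 lies within T2.
X2 → X4 lies within T1.
X5 → X1, X2: restricted closure across fragments reaches X1, X2.
X1, X5 → X3: restricted closure across fragments reaches X3.
Every dependency is enforceable on the fragments, so the decomposition is dependency-preserving.

none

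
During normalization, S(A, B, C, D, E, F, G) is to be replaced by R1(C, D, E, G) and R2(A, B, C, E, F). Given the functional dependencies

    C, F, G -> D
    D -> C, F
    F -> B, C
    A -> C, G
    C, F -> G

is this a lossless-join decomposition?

Common attributes: R1 ∩ R2 = {C, E}.
No dependency enlarges {C, E}, so (C, E)⁺ = {C, E}.
The closure contains neither all of R1 = {C, D, E, G} nor all of R2 = {A, B, C, E, F}, so the common attributes are not a superkey of either fragment. The join is lossy.

No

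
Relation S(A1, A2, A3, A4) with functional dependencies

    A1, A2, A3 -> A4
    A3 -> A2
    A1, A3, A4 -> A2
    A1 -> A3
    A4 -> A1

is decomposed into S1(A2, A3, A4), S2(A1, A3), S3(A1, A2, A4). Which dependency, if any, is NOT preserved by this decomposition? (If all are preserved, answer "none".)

none

A1, A2, A3 → A4: restricted closure across fragments reaches A4.
A3 → A2 lies within S1.
A1, A3, A4 → A2: restricted closure across fragments reaches A2.
A1 → A3 lies within S2.
A4 → A1 lies within S3.
Every dependency is enforceable on the fragments, so the decomposition is dependency-preserving.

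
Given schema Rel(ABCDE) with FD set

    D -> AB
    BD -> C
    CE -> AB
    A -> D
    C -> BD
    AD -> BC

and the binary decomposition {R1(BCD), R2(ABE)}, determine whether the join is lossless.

Common attributes: R1 ∩ R2 = {B}.
No dependency enlarges {B}, so (B)⁺ = {B}.
The closure contains neither all of R1 = {BCD} nor all of R2 = {ABE}, so the common attributes are not a superkey of either fragment. The join is lossy.

No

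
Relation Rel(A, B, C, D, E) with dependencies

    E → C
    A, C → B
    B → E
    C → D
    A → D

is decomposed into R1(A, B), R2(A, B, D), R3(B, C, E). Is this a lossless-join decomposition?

Chase test. Columns are A, B, C, D, E; row i has aⱼ where attribute j ∈ Ri, else bᵢⱼ.
Initial tableau (one row per fragment):
  row 1: a1 a2 b13 b14 b15
  row 2: a1 a2 b23 a4 b25
  row 3: b31 a2 a3 b34 a5
Rows 1 and 2 agree on B; apply B→E and equate their E entries.
Rows 1 and 3 agree on B; apply B→E and equate their E entries.
Rows 1 and 2 agree on A; apply A→D and equate their D entries.
Rows 1 and 2 agree on E; apply E→C and equate their C entries.
Rows 1 and 3 agree on E; apply E→C and equate their C entries.
Rows 1 and 3 agree on C; apply C→D and equate their D entries.
Row 1 is now all distinguished symbols — the join is lossless.

Yes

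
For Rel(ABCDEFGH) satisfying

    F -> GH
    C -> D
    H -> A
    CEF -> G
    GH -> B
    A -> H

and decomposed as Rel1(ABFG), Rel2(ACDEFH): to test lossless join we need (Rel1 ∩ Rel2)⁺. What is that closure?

Rel1 ∩ Rel2 = {AF}.
F → GH applies, adding GH
GH → B applies, adding B
Closure: {ABFGH}.

ABFGH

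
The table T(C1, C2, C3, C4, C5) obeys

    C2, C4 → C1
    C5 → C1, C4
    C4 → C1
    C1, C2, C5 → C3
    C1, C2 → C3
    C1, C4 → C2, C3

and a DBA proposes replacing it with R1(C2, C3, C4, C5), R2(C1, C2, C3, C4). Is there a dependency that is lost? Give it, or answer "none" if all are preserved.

none

C2, C4 → C1 lies within R2.
C5 → C1, C4: restricted closure across fragments reaches C1, C4.
C4 → C1 lies within R2.
C1, C2, C5 → C3: restricted closure across fragments reaches C3.
C1, C2 → C3 lies within R2.
C1, C4 → C2, C3 lies within R2.
Every dependency is enforceable on the fragments, so the decomposition is dependency-preserving.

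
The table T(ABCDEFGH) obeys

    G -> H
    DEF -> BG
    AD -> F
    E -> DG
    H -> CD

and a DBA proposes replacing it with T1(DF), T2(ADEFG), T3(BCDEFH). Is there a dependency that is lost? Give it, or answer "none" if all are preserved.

G -> H

Check G → H: no single fragment contains all of {GH}, and the restricted closure of {G} across the fragments never reaches {H}.
DEF → BG is preserved.
AD → F is preserved.
E → DG is preserved.
H → CD is preserved.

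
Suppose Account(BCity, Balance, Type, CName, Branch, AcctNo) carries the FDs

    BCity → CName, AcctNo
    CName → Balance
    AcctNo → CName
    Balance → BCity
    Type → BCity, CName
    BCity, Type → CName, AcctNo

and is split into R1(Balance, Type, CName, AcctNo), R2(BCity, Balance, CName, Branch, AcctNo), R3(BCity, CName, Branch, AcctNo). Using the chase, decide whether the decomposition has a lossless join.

No

Chase test. Columns are BCity, Balance, Type, CName, Branch, AcctNo; row i has aⱼ where attribute j ∈ Ri, else bᵢⱼ.
Initial tableau (one row per fragment):
  row 1: b11 a2 a3 a4 b15 a6
  row 2: a1 a2 b23 a4 a5 a6
  row 3: a1 b32 b33 a4 a5 a6
Rows 1 and 3 agree on CName; apply CName→Balance and equate their Balance entries.
Rows 1 and 2 agree on Balance; apply Balance→BCity and equate their BCity entries.
No row becomes fully distinguished — the join is lossy.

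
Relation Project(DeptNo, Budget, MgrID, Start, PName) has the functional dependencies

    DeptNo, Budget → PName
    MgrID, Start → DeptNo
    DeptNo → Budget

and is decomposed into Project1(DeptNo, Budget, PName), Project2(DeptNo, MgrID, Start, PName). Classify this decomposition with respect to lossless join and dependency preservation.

Lossless test: (DeptNo, PName)⁺ = {DeptNo, Budget, PName}, which contains all of one fragment — lossless.
Dependency preservation: every FD's attributes lie within a single fragment, so each can be enforced locally — preserved.

lossless and dependency-preserving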